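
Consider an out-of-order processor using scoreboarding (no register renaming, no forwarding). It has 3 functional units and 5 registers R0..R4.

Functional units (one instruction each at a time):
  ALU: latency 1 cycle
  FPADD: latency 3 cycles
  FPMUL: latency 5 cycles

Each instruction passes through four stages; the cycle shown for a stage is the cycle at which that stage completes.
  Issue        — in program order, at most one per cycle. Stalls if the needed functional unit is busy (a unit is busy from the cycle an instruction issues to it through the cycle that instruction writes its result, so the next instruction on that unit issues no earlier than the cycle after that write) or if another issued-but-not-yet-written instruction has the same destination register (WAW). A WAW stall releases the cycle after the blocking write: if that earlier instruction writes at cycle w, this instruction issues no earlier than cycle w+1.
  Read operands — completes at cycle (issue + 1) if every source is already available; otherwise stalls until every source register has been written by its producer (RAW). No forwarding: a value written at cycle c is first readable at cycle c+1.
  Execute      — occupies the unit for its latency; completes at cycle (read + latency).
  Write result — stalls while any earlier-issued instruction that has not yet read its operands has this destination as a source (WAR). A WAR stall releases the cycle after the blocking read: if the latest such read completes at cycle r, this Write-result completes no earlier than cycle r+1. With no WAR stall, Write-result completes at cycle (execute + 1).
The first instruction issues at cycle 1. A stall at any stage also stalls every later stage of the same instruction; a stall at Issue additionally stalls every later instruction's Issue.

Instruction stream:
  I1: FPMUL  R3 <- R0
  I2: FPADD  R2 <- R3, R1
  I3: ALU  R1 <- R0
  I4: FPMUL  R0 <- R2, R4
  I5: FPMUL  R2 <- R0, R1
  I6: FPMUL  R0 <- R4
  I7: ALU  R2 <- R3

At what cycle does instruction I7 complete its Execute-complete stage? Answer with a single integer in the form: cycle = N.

  I1 | 1 | 2 | 7 | 8
  I2 | 2 | 9 | 12 | 13   RAW R3: wait I1 write@8
  I3 | 3 | 4 | 5 | 10   WAR R1: wait I2 read@9
  I4 | 9 | 14 | 19 | 20   struct: FPMUL busy until I1 writes@8 · RAW R2: wait I2 write@13
  I5 | 21 | 22 | 27 | 28   struct: FPMUL busy until I4 writes@20
  I6 | 29 | 30 | 35 | 36   struct: FPMUL busy until I5 writes@28
  I7 | 30 | 31 | 32 | 33

cycle = 32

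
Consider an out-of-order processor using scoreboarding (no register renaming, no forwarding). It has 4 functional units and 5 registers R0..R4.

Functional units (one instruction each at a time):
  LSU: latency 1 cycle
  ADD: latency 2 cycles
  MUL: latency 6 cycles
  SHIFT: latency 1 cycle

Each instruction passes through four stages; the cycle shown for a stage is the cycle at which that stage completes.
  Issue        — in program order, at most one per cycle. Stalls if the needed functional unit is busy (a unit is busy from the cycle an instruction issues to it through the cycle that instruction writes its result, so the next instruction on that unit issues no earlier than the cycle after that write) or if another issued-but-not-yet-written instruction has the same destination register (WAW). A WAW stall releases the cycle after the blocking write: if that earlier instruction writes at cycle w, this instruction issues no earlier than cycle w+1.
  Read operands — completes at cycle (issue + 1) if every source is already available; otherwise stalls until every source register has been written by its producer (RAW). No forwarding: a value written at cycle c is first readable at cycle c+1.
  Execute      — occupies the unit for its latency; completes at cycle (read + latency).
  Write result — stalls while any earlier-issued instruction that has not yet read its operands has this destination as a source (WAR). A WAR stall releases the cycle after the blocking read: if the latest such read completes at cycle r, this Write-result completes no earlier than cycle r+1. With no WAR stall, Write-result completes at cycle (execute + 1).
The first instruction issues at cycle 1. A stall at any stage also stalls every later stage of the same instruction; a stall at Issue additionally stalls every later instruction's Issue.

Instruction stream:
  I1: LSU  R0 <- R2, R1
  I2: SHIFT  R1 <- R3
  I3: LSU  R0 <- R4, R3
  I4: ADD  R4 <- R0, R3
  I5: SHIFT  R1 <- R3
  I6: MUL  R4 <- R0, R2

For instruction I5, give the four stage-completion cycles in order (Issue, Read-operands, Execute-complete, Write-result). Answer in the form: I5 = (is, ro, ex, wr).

I5 = (7, 8, 9, 10)

I1: IS=1 RO=2 EX=3 WR=4
I2: IS=2 RO=3 EX=4 WR=5
I3: IS=5 RO=6 EX=7 WR=8  [struct: LSU busy until I1 writes@4]
I4: IS=6 RO=9 EX=11 WR=12  [RAW R0: wait I3 write@8]
I5: IS=7 RO=8 EX=9 WR=10
I6: IS=13 RO=14 EX=20 WR=21  [WAW R4: wait I4 write@12]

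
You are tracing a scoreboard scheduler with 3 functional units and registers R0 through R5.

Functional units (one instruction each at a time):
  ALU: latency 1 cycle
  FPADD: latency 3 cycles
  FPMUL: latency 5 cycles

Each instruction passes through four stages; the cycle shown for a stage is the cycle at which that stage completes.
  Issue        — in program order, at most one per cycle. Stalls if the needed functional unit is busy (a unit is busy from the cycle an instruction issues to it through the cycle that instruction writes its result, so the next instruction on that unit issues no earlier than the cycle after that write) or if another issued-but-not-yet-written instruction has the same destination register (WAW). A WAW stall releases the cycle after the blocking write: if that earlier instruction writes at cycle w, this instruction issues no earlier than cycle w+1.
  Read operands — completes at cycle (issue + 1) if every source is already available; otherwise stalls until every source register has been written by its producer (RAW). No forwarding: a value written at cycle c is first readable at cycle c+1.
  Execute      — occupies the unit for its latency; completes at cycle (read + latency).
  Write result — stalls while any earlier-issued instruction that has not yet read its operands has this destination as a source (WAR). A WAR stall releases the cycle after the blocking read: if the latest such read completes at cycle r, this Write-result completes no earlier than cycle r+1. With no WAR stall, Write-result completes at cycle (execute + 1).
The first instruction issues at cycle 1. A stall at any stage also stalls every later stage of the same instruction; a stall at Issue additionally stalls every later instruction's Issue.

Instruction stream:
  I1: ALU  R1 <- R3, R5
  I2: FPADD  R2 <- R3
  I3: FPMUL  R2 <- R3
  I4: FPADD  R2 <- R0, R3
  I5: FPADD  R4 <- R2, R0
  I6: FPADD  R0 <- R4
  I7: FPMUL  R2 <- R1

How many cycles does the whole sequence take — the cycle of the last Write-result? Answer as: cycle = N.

cycle = 36

t=1  I1 dispatched to ALU
t=2  I1 operands ready | I2 dispatched to FPADD
t=3  I1 complete | I2 operands ready
t=4  R1←I1
t=6  I2 complete
t=7  R2←I2
t=8  I3 dispatched to FPMUL
t=9  I3 operands ready
t=14  I3 complete
t=15  R2←I3
t=16  I4 dispatched to FPADD
t=17  I4 operands ready
t=20  I4 complete
t=21  R2←I4
t=22  I5 dispatched to FPADD
t=23  I5 operands ready
t=26  I5 complete
t=27  R4←I5
t=28  I6 dispatched to FPADD
t=29  I6 operands ready | I7 dispatched to FPMUL
t=30  I7 operands ready
t=32  I6 complete
t=33  R0←I6
t=35  I7 complete
t=36  R2←I7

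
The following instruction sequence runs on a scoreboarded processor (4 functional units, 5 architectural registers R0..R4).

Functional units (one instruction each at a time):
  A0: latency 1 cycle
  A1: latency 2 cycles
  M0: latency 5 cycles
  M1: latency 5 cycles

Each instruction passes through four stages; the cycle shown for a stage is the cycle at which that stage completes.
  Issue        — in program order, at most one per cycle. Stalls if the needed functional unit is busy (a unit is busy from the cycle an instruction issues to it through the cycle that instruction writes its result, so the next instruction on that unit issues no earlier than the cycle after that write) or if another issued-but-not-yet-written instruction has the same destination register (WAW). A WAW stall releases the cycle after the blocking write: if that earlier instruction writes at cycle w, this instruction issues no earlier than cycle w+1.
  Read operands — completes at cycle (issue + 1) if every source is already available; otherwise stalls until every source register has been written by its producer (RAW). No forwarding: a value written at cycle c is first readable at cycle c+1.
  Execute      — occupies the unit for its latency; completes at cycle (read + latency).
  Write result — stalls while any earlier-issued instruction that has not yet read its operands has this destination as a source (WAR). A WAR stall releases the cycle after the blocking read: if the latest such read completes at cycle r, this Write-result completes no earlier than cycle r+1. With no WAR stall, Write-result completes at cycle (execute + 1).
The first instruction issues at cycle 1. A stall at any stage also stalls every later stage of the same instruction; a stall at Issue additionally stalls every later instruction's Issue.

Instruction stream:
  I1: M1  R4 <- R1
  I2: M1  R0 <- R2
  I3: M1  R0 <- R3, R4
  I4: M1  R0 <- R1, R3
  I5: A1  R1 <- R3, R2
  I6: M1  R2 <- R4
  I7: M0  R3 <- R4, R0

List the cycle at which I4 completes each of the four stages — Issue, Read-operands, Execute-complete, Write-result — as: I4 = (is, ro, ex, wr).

I4 = (25, 26, 31, 32)

t=1  I1 dispatched to M1
t=2  I1 operands ready
t=7  I1 complete
t=8  R4←I1
t=9  I2 dispatched to M1
t=10  I2 operands ready
t=15  I2 complete
t=16  R0←I2
t=17  I3 dispatched to M1
t=18  I3 operands ready
t=23  I3 complete
t=24  R0←I3
t=25  I4 dispatched to M1
t=26  I4 operands ready, I5 dispatched to A1
t=27  I5 operands ready
t=29  I5 complete
t=30  R1←I5
t=31  I4 complete
t=32  R0←I4
t=33  I6 dispatched to M1
t=34  I6 operands ready, I7 dispatched to M0
t=35  I7 operands ready
t=39  I6 complete
t=40  R2←I6, I7 complete
t=41  R3←I7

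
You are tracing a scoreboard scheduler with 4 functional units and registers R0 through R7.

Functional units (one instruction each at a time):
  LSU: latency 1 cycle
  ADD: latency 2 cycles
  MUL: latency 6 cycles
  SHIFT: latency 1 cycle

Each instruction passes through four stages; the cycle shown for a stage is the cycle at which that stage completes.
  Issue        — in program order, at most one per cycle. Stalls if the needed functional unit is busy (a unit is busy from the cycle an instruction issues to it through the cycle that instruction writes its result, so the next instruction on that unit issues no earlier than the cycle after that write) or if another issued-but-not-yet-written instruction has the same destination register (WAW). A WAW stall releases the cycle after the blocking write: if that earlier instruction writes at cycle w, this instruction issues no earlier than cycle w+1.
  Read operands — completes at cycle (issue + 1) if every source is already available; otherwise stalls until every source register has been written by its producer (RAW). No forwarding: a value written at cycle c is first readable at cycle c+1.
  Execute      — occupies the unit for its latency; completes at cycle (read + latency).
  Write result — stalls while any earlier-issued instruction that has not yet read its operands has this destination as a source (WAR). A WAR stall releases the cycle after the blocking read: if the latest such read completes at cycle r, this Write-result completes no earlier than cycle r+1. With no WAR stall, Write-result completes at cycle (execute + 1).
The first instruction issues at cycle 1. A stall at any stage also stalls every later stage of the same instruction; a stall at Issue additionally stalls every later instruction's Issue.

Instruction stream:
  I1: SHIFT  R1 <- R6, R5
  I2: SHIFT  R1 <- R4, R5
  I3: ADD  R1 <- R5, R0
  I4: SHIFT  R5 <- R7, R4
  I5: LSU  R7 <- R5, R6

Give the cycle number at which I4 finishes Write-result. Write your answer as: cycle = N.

I1 -> (1, 2, 3, 4)
I2 -> (5, 6, 7, 8)  // struct: SHIFT busy until I1 writes@4
I3 -> (9, 10, 12, 13)  // WAW R1: wait I2 write@8
I4 -> (10, 11, 12, 13)
I5 -> (11, 14, 15, 16)  // RAW R5: wait I4 write@13

cycle = 13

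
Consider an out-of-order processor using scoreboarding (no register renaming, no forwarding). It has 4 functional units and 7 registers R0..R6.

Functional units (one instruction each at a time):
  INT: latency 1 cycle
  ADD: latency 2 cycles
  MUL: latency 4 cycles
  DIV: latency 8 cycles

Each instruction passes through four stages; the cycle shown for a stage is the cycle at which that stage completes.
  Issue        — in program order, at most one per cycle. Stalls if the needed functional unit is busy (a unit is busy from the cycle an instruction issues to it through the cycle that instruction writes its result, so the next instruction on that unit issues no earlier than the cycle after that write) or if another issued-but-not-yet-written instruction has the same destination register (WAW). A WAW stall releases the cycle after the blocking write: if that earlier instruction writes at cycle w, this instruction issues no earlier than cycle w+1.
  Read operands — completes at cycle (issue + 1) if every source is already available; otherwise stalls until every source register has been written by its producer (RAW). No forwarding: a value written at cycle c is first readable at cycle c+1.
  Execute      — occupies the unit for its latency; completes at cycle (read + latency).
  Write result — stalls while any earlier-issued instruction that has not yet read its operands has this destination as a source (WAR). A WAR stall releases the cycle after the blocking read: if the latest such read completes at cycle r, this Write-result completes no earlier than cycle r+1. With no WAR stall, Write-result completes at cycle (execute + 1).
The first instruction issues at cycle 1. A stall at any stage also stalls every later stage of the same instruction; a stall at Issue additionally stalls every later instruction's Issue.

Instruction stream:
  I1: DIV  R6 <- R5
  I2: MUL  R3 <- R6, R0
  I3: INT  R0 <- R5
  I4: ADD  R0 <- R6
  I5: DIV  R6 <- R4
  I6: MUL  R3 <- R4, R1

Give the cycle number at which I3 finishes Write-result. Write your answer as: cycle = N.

cycle = 13

[1] issue I1 (DIV)
[2] I1 read-ops; issue I2 (MUL)
[3] issue I3 (INT)
[4] I3 read-ops
[5] I3 finished on INT
[10] I1 finished on DIV
[11] I1→R6
[12] I2 read-ops
[13] I3→R0
[14] issue I4 (ADD)
[15] I4 read-ops; issue I5 (DIV)
[16] I2 finished on MUL; I5 read-ops
[17] I2→R3; I4 finished on ADD
[18] I4→R0; issue I6 (MUL)
[19] I6 read-ops
[23] I6 finished on MUL
[24] I5 finished on DIV; I6→R3
[25] I5→R6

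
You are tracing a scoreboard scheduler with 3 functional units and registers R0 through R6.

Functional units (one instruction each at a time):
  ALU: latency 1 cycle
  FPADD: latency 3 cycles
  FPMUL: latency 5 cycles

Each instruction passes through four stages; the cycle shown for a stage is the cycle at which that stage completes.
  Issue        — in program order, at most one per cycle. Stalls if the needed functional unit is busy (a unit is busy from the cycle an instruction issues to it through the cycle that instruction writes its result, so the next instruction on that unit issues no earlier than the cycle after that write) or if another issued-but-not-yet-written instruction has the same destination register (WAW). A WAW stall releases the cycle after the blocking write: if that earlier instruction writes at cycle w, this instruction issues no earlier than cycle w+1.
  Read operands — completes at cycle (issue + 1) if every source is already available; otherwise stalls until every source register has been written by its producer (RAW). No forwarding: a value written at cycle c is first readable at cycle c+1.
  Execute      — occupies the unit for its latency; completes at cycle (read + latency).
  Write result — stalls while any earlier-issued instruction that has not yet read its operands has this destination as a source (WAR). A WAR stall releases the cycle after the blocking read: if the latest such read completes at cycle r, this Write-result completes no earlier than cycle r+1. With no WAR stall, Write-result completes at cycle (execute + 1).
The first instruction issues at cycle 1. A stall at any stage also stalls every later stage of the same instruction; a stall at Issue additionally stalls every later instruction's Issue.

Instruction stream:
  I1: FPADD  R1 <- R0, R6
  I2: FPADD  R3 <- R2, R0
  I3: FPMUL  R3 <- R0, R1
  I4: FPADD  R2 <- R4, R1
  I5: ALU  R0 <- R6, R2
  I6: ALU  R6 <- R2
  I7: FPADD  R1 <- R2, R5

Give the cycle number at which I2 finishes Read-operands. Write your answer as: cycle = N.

cycle = 8

  I1 | 1 | 2 | 5 | 6
  I2 | 7 | 8 | 11 | 12   struct: FPADD busy until I1 writes@6
  I3 | 13 | 14 | 19 | 20   WAW R3: wait I2 write@12
  I4 | 14 | 15 | 18 | 19
  I5 | 15 | 20 | 21 | 22   RAW R2: wait I4 write@19
  I6 | 23 | 24 | 25 | 26   struct: ALU busy until I5 writes@22
  I7 | 24 | 25 | 28 | 29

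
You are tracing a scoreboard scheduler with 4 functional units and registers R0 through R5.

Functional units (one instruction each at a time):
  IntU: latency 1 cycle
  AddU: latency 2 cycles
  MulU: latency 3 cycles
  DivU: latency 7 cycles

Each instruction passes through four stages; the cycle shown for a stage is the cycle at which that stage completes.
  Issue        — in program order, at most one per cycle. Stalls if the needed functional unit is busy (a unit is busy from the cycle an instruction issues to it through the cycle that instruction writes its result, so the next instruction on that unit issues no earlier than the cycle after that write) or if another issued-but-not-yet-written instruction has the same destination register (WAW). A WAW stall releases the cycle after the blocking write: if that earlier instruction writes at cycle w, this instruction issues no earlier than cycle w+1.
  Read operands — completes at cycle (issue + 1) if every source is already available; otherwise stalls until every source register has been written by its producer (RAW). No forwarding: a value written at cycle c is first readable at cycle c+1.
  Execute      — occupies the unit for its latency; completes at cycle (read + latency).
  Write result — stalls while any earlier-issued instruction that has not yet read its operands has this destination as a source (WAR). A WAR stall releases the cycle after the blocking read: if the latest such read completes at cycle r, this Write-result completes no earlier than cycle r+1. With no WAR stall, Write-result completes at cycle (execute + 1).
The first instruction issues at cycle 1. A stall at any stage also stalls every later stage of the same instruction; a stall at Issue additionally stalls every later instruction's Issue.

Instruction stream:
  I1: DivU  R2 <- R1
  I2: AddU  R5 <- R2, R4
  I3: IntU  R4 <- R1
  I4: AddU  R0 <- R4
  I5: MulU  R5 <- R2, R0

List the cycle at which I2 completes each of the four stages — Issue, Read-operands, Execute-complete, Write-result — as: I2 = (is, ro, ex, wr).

I2 = (2, 11, 13, 14)

c1: issue I1 (DivU)
c2: I1 read-ops · issue I2 (AddU)
c3: issue I3 (IntU)
c4: I3 read-ops
c5: I3 finished on IntU
c9: I1 finished on DivU
c10: I1→R2
c11: I2 read-ops
c12: I3→R4
c13: I2 finished on AddU
c14: I2→R5
c15: issue I4 (AddU)
c16: I4 read-ops · issue I5 (MulU)
c18: I4 finished on AddU
c19: I4→R0
c20: I5 read-ops
c23: I5 finished on MulU
c24: I5→R5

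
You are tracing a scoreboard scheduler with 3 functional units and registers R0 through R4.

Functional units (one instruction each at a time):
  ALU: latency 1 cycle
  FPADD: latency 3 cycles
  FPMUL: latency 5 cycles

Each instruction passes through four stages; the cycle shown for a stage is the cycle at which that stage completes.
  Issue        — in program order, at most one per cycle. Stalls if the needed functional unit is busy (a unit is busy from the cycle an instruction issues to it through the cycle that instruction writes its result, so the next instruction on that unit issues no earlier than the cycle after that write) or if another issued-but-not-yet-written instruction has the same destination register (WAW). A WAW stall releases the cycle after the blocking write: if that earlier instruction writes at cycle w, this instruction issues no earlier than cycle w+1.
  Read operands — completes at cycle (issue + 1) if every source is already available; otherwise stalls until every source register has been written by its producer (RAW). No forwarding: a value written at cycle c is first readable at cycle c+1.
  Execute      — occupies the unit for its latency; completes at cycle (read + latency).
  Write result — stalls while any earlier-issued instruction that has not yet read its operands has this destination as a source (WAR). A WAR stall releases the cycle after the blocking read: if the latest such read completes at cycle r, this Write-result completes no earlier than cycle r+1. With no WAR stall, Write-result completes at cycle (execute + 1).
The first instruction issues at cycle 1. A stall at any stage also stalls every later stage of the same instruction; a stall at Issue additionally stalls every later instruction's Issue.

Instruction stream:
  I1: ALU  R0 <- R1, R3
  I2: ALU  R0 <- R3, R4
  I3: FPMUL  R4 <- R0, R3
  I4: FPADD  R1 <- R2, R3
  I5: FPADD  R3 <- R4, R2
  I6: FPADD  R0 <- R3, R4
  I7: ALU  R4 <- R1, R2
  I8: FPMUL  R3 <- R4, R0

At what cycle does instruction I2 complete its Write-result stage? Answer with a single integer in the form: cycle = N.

I1  is:1  ro:2  ex:3  wr:4
I2  is:5  ro:6  ex:7  wr:8  — struct: ALU busy until I1 writes@4
I3  is:6  ro:9  ex:14  wr:15  — RAW R0: wait I2 write@8
I4  is:7  ro:8  ex:11  wr:12
I5  is:13  ro:16  ex:19  wr:20  — struct: FPADD busy until I4 writes@12, RAW R4: wait I3 write@15
I6  is:21  ro:22  ex:25  wr:26  — struct: FPADD busy until I5 writes@20
I7  is:22  ro:23  ex:24  wr:25
I8  is:23  ro:27  ex:32  wr:33  — RAW R0: wait I6 write@26

cycle = 8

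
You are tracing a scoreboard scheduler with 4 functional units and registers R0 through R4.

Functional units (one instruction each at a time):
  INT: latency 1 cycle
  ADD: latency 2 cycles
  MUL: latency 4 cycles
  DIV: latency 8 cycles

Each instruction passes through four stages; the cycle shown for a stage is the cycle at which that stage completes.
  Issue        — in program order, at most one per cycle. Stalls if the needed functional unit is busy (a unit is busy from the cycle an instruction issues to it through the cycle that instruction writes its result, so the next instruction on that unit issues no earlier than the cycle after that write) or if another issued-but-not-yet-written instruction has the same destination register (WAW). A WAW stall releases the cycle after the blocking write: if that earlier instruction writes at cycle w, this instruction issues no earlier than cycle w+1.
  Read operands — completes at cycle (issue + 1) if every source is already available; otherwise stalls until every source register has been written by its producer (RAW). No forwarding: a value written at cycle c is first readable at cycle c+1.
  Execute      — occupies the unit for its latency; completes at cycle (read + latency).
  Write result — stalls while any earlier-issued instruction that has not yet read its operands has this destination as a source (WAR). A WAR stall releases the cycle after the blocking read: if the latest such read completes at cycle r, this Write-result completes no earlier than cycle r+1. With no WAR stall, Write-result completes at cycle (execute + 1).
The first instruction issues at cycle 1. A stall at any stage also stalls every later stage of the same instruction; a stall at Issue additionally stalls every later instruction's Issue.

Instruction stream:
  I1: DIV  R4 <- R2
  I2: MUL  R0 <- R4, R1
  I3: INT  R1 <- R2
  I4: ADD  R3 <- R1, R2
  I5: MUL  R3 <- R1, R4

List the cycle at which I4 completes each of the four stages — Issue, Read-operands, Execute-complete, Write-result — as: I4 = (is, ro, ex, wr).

[I1] 1/2/10/11
[I2] 2/12/16/17  (RAW R4: wait I1 write@11)
[I3] 3/4/5/13  (WAR R1: wait I2 read@12)
[I4] 4/14/16/17  (RAW R1: wait I3 write@13)
[I5] 18/19/23/24  (WAW R3: wait I4 write@17)

I4 = (4, 14, 16, 17)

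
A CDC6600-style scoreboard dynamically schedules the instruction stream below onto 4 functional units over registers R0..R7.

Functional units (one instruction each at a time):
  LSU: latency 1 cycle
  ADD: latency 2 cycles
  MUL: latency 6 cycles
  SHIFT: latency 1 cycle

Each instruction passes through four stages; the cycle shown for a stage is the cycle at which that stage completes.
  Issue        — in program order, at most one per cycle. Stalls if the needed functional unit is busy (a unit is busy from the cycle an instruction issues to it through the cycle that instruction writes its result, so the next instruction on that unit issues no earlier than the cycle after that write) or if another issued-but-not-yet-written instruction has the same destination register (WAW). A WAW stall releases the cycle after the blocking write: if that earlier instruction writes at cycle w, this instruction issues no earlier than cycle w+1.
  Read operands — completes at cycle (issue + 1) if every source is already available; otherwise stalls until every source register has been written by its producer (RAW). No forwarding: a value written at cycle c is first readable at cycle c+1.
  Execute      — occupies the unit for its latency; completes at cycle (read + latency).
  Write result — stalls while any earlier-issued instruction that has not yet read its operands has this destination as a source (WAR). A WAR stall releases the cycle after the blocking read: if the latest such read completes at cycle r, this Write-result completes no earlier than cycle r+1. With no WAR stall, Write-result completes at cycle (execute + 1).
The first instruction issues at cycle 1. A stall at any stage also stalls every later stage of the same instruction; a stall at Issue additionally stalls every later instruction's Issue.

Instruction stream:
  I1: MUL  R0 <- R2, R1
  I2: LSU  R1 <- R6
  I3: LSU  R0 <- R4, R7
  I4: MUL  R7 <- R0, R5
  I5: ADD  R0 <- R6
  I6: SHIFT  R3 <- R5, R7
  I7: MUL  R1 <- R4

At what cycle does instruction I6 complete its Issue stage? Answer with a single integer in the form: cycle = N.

cycle = 15

[1] I1 issues→MUL
[2] I1 reads · I2 issues→LSU
[3] I2 reads
[4] I2 exec-done
[5] I2 writes R1
[8] I1 exec-done
[9] I1 writes R0
[10] I3 issues→LSU
[11] I3 reads · I4 issues→MUL
[12] I3 exec-done
[13] I3 writes R0
[14] I4 reads · I5 issues→ADD
[15] I5 reads · I6 issues→SHIFT
[17] I5 exec-done
[18] I5 writes R0
[20] I4 exec-done
[21] I4 writes R7
[22] I6 reads · I7 issues→MUL
[23] I6 exec-done · I7 reads
[24] I6 writes R3
[29] I7 exec-done
[30] I7 writes R1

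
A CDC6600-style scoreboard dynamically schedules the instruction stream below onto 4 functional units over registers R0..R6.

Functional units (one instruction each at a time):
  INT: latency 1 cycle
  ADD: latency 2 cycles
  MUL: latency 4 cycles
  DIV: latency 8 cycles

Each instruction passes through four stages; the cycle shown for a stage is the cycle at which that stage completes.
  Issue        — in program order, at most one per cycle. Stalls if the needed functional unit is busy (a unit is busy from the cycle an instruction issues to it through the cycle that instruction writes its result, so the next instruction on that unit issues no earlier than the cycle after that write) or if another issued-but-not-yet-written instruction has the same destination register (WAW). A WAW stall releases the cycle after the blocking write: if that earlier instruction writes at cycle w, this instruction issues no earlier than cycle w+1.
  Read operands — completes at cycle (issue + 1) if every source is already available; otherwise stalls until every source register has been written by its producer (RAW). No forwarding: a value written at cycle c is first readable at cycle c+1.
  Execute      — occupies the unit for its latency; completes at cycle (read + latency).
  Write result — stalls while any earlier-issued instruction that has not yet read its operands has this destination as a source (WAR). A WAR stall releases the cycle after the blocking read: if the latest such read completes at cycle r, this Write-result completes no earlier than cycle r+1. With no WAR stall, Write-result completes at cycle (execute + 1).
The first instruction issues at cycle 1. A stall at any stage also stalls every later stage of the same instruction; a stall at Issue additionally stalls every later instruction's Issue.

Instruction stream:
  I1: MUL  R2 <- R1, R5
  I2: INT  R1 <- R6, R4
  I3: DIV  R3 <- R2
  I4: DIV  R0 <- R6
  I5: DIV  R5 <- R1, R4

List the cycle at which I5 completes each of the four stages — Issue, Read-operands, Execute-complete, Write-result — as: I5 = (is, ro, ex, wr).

I5 = (29, 30, 38, 39)

[1] I1 dispatched to MUL
[2] I1 operands ready, I2 dispatched to INT
[3] I2 operands ready, I3 dispatched to DIV
[4] I2 complete
[5] R1←I2
[6] I1 complete
[7] R2←I1
[8] I3 operands ready
[16] I3 complete
[17] R3←I3
[18] I4 dispatched to DIV
[19] I4 operands ready
[27] I4 complete
[28] R0←I4
[29] I5 dispatched to DIV
[30] I5 operands ready
[38] I5 complete
[39] R5←I5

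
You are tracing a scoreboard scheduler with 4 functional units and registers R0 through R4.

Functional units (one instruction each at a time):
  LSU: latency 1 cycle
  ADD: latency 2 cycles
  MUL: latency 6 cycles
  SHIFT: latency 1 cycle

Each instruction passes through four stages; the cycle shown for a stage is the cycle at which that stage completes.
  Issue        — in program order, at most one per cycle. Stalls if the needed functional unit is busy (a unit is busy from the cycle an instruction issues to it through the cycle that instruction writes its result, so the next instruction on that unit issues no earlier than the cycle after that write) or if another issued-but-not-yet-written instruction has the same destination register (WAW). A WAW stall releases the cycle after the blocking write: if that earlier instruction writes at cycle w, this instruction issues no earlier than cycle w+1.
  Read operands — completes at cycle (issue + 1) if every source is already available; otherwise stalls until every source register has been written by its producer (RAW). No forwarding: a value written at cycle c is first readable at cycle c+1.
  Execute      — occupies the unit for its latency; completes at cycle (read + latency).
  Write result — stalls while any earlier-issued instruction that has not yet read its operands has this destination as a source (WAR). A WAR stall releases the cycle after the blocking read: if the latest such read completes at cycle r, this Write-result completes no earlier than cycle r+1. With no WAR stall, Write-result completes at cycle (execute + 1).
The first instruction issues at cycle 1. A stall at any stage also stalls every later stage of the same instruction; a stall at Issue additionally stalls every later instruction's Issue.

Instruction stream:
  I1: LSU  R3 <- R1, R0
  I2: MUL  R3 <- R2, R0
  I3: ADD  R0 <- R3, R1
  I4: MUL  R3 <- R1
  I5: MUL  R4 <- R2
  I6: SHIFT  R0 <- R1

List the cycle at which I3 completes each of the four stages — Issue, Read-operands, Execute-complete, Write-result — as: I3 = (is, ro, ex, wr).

I3 = (6, 14, 16, 17)

I1: IS=1 RO=2 EX=3 WR=4
I2: IS=5 RO=6 EX=12 WR=13  [WAW R3: wait I1 write@4]
I3: IS=6 RO=14 EX=16 WR=17  [RAW R3: wait I2 write@13]
I4: IS=14 RO=15 EX=21 WR=22  [struct: MUL busy until I2 writes@13]
I5: IS=23 RO=24 EX=30 WR=31  [struct: MUL busy until I4 writes@22]
I6: IS=24 RO=25 EX=26 WR=27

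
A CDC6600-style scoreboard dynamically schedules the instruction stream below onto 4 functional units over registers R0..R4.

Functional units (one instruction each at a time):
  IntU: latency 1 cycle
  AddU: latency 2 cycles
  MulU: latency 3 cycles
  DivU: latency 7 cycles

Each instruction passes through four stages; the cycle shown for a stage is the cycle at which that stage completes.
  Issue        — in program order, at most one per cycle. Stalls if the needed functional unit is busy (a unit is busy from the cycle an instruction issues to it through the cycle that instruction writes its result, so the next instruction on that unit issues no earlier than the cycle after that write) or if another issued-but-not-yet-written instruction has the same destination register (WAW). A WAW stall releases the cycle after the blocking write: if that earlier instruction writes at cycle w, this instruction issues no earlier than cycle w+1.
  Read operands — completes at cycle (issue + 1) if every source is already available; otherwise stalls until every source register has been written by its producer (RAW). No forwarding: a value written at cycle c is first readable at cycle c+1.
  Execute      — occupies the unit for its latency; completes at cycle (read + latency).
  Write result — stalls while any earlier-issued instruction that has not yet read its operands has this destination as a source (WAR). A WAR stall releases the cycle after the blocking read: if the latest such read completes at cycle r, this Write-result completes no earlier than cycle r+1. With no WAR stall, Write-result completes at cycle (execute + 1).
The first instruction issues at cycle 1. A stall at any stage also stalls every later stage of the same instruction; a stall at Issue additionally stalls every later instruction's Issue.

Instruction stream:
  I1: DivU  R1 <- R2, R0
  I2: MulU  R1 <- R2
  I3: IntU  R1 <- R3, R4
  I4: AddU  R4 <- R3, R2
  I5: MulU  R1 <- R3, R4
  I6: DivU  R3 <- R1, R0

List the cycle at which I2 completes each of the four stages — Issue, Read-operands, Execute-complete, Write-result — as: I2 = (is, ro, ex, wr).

1) issue 1, read 2, done 9, write 10
2) issue 11, read 12, done 15, write 16  <WAW R1: wait I1 write@10>
3) issue 17, read 18, done 19, write 20  <WAW R1: wait I2 write@16>
4) issue 18, read 19, done 21, write 22
5) issue 21, read 23, done 26, write 27  <WAW R1: wait I3 write@20 / RAW R4: wait I4 write@22>
6) issue 22, read 28, done 35, write 36  <RAW R1: wait I5 write@27>

I2 = (11, 12, 15, 16)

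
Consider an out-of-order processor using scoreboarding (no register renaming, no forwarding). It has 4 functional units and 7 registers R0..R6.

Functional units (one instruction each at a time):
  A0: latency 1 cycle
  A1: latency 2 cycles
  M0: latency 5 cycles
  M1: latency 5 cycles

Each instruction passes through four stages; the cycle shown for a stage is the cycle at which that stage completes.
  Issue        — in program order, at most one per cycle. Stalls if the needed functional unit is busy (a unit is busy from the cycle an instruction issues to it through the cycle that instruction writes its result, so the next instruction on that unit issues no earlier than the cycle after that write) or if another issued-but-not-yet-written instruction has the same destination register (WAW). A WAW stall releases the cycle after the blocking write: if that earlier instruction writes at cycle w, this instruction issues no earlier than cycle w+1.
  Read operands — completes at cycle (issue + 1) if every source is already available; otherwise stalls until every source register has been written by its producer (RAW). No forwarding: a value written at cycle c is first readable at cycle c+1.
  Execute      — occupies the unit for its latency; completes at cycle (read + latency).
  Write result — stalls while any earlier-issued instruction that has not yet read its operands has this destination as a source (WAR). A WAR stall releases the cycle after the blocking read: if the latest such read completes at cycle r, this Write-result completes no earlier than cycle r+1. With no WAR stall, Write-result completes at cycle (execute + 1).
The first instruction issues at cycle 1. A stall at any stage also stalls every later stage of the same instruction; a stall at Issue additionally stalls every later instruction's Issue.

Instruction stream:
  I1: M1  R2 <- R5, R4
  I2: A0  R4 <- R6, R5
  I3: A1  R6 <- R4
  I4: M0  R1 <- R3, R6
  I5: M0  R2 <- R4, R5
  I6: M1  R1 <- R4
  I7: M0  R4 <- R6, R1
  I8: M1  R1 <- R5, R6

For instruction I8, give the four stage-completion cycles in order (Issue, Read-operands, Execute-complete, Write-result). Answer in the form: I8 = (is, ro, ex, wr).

[1] I1→M1
[2] I1 RO; I2→A0
[3] I2 RO; I3→A1
[4] I2 EX; I4→M0
[5] I2 WR R4
[6] I3 RO
[7] I1 EX
[8] I1 WR R2; I3 EX
[9] I3 WR R6
[10] I4 RO
[15] I4 EX
[16] I4 WR R1
[17] I5→M0
[18] I5 RO; I6→M1
[19] I6 RO
[23] I5 EX
[24] I5 WR R2; I6 EX
[25] I6 WR R1; I7→M0
[26] I7 RO; I8→M1
[27] I8 RO
[31] I7 EX
[32] I7 WR R4; I8 EX
[33] I8 WR R1

I8 = (26, 27, 32, 33)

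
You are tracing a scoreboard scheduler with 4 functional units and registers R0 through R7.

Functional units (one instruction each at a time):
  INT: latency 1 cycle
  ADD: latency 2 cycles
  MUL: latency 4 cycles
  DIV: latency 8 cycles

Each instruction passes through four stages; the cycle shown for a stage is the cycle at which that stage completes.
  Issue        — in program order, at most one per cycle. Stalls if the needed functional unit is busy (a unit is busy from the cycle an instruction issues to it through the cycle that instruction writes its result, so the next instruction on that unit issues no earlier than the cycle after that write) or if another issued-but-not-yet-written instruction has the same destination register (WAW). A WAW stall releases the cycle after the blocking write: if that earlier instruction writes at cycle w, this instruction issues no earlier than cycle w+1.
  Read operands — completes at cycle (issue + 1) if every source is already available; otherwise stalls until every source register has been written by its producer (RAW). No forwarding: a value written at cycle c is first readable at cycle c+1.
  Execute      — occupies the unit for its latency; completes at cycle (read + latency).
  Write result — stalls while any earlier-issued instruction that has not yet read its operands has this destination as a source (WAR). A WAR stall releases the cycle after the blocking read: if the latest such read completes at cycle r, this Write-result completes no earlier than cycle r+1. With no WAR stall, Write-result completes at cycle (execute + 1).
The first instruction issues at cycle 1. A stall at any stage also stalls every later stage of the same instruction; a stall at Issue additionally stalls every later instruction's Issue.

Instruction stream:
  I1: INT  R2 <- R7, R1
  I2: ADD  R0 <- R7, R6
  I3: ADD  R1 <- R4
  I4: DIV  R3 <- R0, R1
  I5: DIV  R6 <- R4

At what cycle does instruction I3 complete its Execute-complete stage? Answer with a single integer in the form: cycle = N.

cycle = 10

I1  is:1  ro:2  ex:3  wr:4
I2  is:2  ro:3  ex:5  wr:6
I3  is:7  ro:8  ex:10  wr:11  — struct: ADD busy until I2 writes@6
I4  is:8  ro:12  ex:20  wr:21  — RAW R1: wait I3 write@11
I5  is:22  ro:23  ex:31  wr:32  — struct: DIV busy until I4 writes@21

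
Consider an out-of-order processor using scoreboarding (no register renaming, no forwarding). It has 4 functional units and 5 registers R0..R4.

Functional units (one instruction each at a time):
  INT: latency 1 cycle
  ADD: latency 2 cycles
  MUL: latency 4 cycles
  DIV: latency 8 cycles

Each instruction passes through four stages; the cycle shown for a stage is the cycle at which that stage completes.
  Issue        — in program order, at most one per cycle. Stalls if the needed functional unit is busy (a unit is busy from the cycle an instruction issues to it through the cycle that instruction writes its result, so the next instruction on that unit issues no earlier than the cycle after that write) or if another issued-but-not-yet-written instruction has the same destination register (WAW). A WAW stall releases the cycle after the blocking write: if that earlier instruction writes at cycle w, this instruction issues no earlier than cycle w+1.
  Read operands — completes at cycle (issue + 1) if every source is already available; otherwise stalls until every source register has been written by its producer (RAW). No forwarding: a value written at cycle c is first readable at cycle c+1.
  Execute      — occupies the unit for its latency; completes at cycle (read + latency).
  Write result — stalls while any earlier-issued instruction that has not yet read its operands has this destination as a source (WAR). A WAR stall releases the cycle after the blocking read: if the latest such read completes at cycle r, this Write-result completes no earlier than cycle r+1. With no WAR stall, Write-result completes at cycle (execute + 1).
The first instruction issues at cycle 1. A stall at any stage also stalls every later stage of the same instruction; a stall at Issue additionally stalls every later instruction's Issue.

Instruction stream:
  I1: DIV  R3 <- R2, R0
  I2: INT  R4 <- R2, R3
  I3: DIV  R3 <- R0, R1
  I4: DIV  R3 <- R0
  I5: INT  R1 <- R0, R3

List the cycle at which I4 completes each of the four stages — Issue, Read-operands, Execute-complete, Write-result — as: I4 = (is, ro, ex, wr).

c1: issue I1 (DIV)
c2: I1 read-ops · issue I2 (INT)
c10: I1 finished on DIV
c11: I1→R3
c12: I2 read-ops · issue I3 (DIV)
c13: I2 finished on INT · I3 read-ops
c14: I2→R4
c21: I3 finished on DIV
c22: I3→R3
c23: issue I4 (DIV)
c24: I4 read-ops · issue I5 (INT)
c32: I4 finished on DIV
c33: I4→R3
c34: I5 read-ops
c35: I5 finished on INT
c36: I5→R1

I4 = (23, 24, 32, 33)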